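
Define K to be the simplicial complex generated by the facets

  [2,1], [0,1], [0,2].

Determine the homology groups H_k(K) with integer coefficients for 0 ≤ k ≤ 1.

Order the vertices as 0 < 1 < 2. Listing each simplex with vertices in this order, K has dimension 1 with simplices:

  0-simplices (3): [0], [1], [2]
  1-simplices (3): [0,1], [0,2], [1,2]

Hence C_0 ≅ Z^3, C_1 ≅ Z^3.

∂_1: C_1 → C_0 sends each edge [p,q] (with p < q) to q − p. For instance
  ∂[0,1] = [1] − [0].
The 3×3 boundary matrix has rank 2 and Smith normal form diag(1,1).

Computing H_k = (kernel of ∂_k) / (image of ∂_{k+1}):

  H_0: rank C_0 − rank ∂_1 = 3 − 2 = 1, and the invariant factors of ∂_1 are all 1, so H_0 = Z.
  H_1: rank ker ∂_1 − rank ∂_2 = (3 − 2) − 0 = 1, and there is no ∂_2, so H_1 = Z.

As a check, the Euler characteristic is 3 − 3 = 0, which agrees with 1 − 1 = 0.

H_0 ≅ Z,  H_1 ≅ Z.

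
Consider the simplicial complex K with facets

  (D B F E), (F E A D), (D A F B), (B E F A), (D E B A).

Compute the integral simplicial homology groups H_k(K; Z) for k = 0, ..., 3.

Fix the vertex order A < B < D < E < F and write every simplex with vertices in increasing order. Then dim K = 3 and the simplices of K are:

  0-simplices (5): A, B, D, E, F
  1-simplices (10): AB, AD, AE, AF, BD, BE, BF, DE, DF, EF
  2-simplices (10): ABD, ABE, ABF, ADE, ADF, AEF, BDE, BDF, BEF, DEF
  3-simplices (5): ABDE, ABDF, ABEF, ADEF, BDEF

Hence C_0 ≅ Z^5, C_1 ≅ Z^10, C_2 ≅ Z^10, C_3 ≅ Z^5.

The boundary map ∂_1: C_1 → C_0 is given by ∂[p,q] = [q] − [p]. For instance
  ∂AE = E − A.
As a 5×10 matrix over Z this has rank 4, with invariant factors (1,1,1,1).

∂_2: C_2 → C_1 sends each 2-simplex [p,q,r] to [q,r] − [p,r] + [p,q]. For instance
  ∂ADE = DE − AE + AD,
  ∂DEF = EF − DF + DE.
The resulting 10×10 matrix has rank 6, and its Smith normal form has invariant factors (1,1,1,1,1,1).

The boundary map ∂_3: C_3 → C_2 sends each 3-simplex σ to the alternating sum Σ_i (−1)^i (σ with its i-th vertex removed). For instance
  ∂ABEF = BEF − AEF + ABF − ABE,
  ∂ADEF = DEF − AEF + ADF − ADE.
This gives a 10×5 integer matrix of rank 4; reducing to Smith normal form yields diagonal entries (1,1,1,1).

Reading off H_k = ker ∂_k / im ∂_{k+1}:

  H_0: rank C_0 − rank ∂_1 = 5 − 4 = 1, and the invariant factors of ∂_1 are all 1, so H_0 = Z.
  H_1: rank ker ∂_1 − rank ∂_2 = (10 − 4) − 6 = 0, and the invariant factors of ∂_2 are all 1, so H_1 = 0.
  H_2: rank ker ∂_2 − rank ∂_3 = (10 − 6) − 4 = 0, and the invariant factors of ∂_3 are all 1, so H_2 = 0.
  H_3: rank ker ∂_3 − rank ∂_4 = (5 − 4) − 0 = 1, and there is no ∂_4, so H_3 = Z.

As a check, the Euler characteristic is 5 − 10 + 10 − 5 = 0, which agrees with 1 − 0 + 0 − 1 = 0.

H_0 ≅ Z,  H_1 = 0,  H_2 = 0,  H_3 ≅ Z.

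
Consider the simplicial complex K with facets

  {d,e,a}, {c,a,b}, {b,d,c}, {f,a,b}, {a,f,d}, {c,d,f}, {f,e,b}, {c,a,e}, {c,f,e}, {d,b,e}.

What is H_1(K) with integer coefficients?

Order the vertices as a < b < c < d < e < f. Listing each simplex with vertices in this order, K has dimension 2 with simplices:

  0-simplices (6): a, b, c, d, e, f
  1-simplices (15): ab, ac, ad, ae, af, bc, bd, be, bf, cd, ce, cf, de, df, ef
  2-simplices (10): abc, abf, ace, ade, adf, bcd, bde, bef, cdf, cef

Hence C_0 ≅ Z^6, C_1 ≅ Z^15, C_2 ≅ Z^10.

Boundary ∂_1: C_1 → C_0 is given by ∂[p,q] = [q] − [p]. For instance
  ∂be = e − b.
As a 6×15 matrix over Z this has rank 5, with invariant factors (1,1,1,1,1).

∂_2: C_2 → C_1 maps a triangle to the signed sum of its edges. For instance
  ∂abc = bc − ac + ab,
  ∂cef = ef − cf + ce.
This gives a 15×10 integer matrix of rank 10; reducing to Smith normal form yields diagonal entries (1,1,1,1,1,1,1,1,1,2).

Reading off H_k = ker ∂_k / im ∂_{k+1}:

  H_1: rank ker ∂_1 − rank ∂_2 = (15 − 5) − 10 = 0, and ∂_2 has invariant factor 2 > 1, so H_1 = Z/2Z.

(K is a triangulation of the real projective plane RP^2.)

H_1 = Z/2Z.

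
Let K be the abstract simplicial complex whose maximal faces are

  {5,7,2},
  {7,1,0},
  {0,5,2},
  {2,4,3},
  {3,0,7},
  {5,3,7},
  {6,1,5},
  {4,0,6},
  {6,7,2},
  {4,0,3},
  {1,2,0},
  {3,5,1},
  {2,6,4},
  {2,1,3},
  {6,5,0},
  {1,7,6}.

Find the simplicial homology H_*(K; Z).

H_0 ≅ Z,  H_1 ≅ Z^2,  H_2 ≅ Z.

Fix the vertex order 0 < 1 < 2 < 3 < 4 < 5 < 6 < 7 and write every simplex with vertices in increasing order. Then dim K = 2 and the simplices of K are:

  0-simplices (8): [0], [1], [2], [3], [4], [5], [6], [7]
  1-simplices (24): (24 of them)
  2-simplices (16): [0,1,2], [0,1,7], [0,2,5], [0,3,4], [0,3,7], [0,4,6], [0,5,6], [1,2,3], [1,3,5], [1,5,6], [1,6,7], [2,3,4], [2,4,6], [2,5,7], [2,6,7], [3,5,7]

so the chain groups are C_0 ≅ Z^8, C_1 ≅ Z^24, C_2 ≅ Z^16.

The boundary map ∂_1: C_1 → C_0 sends each edge [p,q] (with p < q) to q − p.
The 8×24 boundary matrix has rank 7 and Smith normal form diag(1,1,1,1,1,1,1).

Boundary ∂_2: C_2 → C_1 maps a triangle to the signed sum of its edges. For instance
  ∂[1,2,3] = [2,3] − [1,3] + [1,2],
  ∂[2,6,7] = [6,7] − [2,7] + [2,6].
As a 24×16 matrix over Z this has rank 15, with invariant factors (1,1,1,1,1,1,1,1,1,1,1,1,1,1,1).

Now H_k = ker ∂_k / im ∂_{k+1}, so:

  H_0: rank C_0 − rank ∂_1 = 8 − 7 = 1, and the invariant factors of ∂_1 are all 1, so H_0 ≅ Z.
  H_1: rank ker ∂_1 − rank ∂_2 = (24 − 7) − 15 = 2, and the invariant factors of ∂_2 are all 1, so H_1 ≅ Z^2.
  H_2: rank ker ∂_2 − rank ∂_3 = (16 − 15) − 0 = 1, and there is no ∂_3, so H_2 ≅ Z.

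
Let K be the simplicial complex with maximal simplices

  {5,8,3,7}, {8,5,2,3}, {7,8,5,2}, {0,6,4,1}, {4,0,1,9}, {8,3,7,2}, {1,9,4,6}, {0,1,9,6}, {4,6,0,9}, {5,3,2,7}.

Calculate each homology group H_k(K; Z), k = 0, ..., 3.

H_0 = Z^2,  H_1 = 0,  H_2 = 0,  H_3 = Z^2.

Fix the vertex order 0 < 1 < 2 < 3 < 4 < 5 < 6 < 7 < 8 < 9 and write every simplex with vertices in increasing order. Then dim K = 3 and the simplices of K are:

  0-simplices (10): [0], [1], [2], [3], [4], [5], [6], [7], [8], [9]
  1-simplices (20): [0,1], [0,4], [0,6], [0,9], [1,4], [1,6], [1,9], [2,3], [2,5], [2,7], [2,8], [3,5], [3,7], [3,8], [4,6], [4,9], [5,7], [5,8], [6,9], [7,8]
  2-simplices (20): (20 of them)
  3-simplices (10): [0,1,4,6], [0,1,4,9], [0,1,6,9], [0,4,6,9], [1,4,6,9], [2,3,5,7], [2,3,5,8], [2,3,7,8], [2,5,7,8], [3,5,7,8]

giving chain groups C_0 ≅ Z^10, C_1 ≅ Z^20, C_2 ≅ Z^20, C_3 ≅ Z^10.

∂_1: C_1 → C_0 sends each edge [p,q] (with p < q) to q − p.
This gives a 10×20 integer matrix of rank 8; reducing to Smith normal form yields diagonal entries (1,1,1,1,1,1,1,1).

Boundary ∂_2: C_2 → C_1 acts by ∂[p,q,r] = [q,r] − [p,r] + [p,q]. For instance
  ∂[0,4,6] = [4,6] − [0,6] + [0,4],
  ∂[2,3,5] = [3,5] − [2,5] + [2,3].
This gives a 20×20 integer matrix of rank 12; reducing to Smith normal form yields diagonal entries (1,1,1,1,1,1,1,1,1,1,1,1).

Boundary ∂_3: C_3 → C_2 sends each 3-simplex σ to the alternating sum Σ_i (−1)^i (σ with its i-th vertex removed). For instance
  ∂[0,4,6,9] = [4,6,9] − [0,6,9] + [0,4,9] − [0,4,6],
  ∂[3,5,7,8] = [5,7,8] − [3,7,8] + [3,5,8] − [3,5,7].
The resulting 20×10 matrix has rank 8, and its Smith normal form has invariant factors (1,1,1,1,1,1,1,1).

Now H_k = ker ∂_k / im ∂_{k+1}, so:

  H_0: rank C_0 − rank ∂_1 = 10 − 8 = 2, and the invariant factors of ∂_1 are all 1, so H_0 = Z^2.
  H_1: rank ker ∂_1 − rank ∂_2 = (20 − 8) − 12 = 0, and the invariant factors of ∂_2 are all 1, so H_1 = 0.
  H_2: rank ker ∂_2 − rank ∂_3 = (20 − 12) − 8 = 0, and the invariant factors of ∂_3 are all 1, so H_2 = 0.
  H_3: rank ker ∂_3 − rank ∂_4 = (10 − 8) − 0 = 2, and there is no ∂_4, so H_3 = Z^2.

As a check, the Euler characteristic is 10 − 20 + 20 − 10 = 0, which agrees with 2 − 0 + 0 − 2 = 0.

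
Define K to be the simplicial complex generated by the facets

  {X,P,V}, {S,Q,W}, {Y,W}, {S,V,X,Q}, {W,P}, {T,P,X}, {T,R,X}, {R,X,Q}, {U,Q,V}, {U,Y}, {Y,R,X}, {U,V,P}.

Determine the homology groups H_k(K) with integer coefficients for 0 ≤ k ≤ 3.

H_0 ≅ Z,  H_1 ≅ Z^3,  H_2 = 0,  H_3 = 0.

We work with the vertex ordering P < Q < R < S < T < U < V < W < X < Y. The simplices of K, each written with vertices in increasing order, are:

  0-simplices (10): P, Q, R, S, T, U, V, W, X, Y
  1-simplices (23): PT, PU, PV, PW, PX, QR, QS, QU, QV, QW, QX, RT, RX, RY, SV, SW, SX, TX, UV, UY, VX, WY, XY
  2-simplices (12): PTX, PUV, PVX, QRX, QSV, QSW, QSX, QUV, QVX, RTX, RXY, SVX
  3-simplices (1): QSVX

giving chain groups C_0 ≅ Z^10, C_1 ≅ Z^23, C_2 ≅ Z^12, C_3 ≅ Z^1.

The boundary map ∂_1: C_1 → C_0 maps an edge to its endpoints' difference, ∂[p,q] = q − p. For instance
  ∂WY = Y − W.
As a 10×23 matrix over Z this has rank 9, with invariant factors (1,1,1,1,1,1,1,1,1).

The boundary map ∂_2: C_2 → C_1 acts by ∂[p,q,r] = [q,r] − [p,r] + [p,q]. For instance
  ∂RXY = XY − RY + RX,
  ∂PVX = VX − PX + PV.
As a 23×12 matrix over Z this has rank 11, with invariant factors (1,1,1,1,1,1,1,1,1,1,1).

Boundary ∂_3: C_3 → C_2 sends each 3-simplex σ to the alternating sum Σ_i (−1)^i (σ with its i-th vertex removed). For instance
  ∂QSVX = SVX − QVX + QSX − QSV.
This gives a 12×1 integer matrix of rank 1; reducing to Smith normal form yields diagonal entries (1).

From H_k ≅ ker(∂_k) / im(∂_{k+1}) we obtain:

  H_0: rank C_0 − rank ∂_1 = 10 − 9 = 1, and the invariant factors of ∂_1 are all 1, so H_0 ≅ Z.
  H_1: rank ker ∂_1 − rank ∂_2 = (23 − 9) − 11 = 3, and the invariant factors of ∂_2 are all 1, so H_1 ≅ Z^3.
  H_2: rank ker ∂_2 − rank ∂_3 = (12 − 11) − 1 = 0, and the invariant factors of ∂_3 are all 1, so H_2 ≅ 0.
  H_3: rank ker ∂_3 − rank ∂_4 = (1 − 1) − 0 = 0, and there is no ∂_4, so H_3 ≅ 0.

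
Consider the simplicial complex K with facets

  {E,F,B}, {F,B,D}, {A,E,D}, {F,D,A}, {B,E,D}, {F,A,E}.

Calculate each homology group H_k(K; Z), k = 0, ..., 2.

Order the vertices as A < B < D < E < F. Listing each simplex with vertices in this order, K has dimension 2 with simplices:

  0-simplices (5): A, B, D, E, F
  1-simplices (9): AD, AE, AF, BD, BE, BF, DE, DF, EF
  2-simplices (6): ADE, ADF, AEF, BDE, BDF, BEF

so the chain groups are C_0 ≅ Z^5, C_1 ≅ Z^9, C_2 ≅ Z^6.

∂_1: C_1 → C_0 maps an edge to its endpoints' difference, ∂[p,q] = q − p. For instance
  ∂AD = D − A.
As a 5×9 matrix over Z this has rank 4, with invariant factors (1,1,1,1).

The boundary map ∂_2: C_2 → C_1 sends each 2-simplex [p,q,r] to [q,r] − [p,r] + [p,q]. For instance
  ∂ADE = DE − AE + AD,
  ∂BDF = DF − BF + BD.
The 9×6 boundary matrix has rank 5 and Smith normal form diag(1,1,1,1,1).

Computing H_k = (kernel of ∂_k) / (image of ∂_{k+1}):

  H_0: rank C_0 − rank ∂_1 = 5 − 4 = 1, and the invariant factors of ∂_1 are all 1, so H_0 = Z.
  H_1: rank ker ∂_1 − rank ∂_2 = (9 − 4) − 5 = 0, and the invariant factors of ∂_2 are all 1, so H_1 = 0.
  H_2: rank ker ∂_2 − rank ∂_3 = (6 − 5) − 0 = 1, and there is no ∂_3, so H_2 = Z.

H_0 ≅ Z,  H_1 = 0,  H_2 ≅ Z.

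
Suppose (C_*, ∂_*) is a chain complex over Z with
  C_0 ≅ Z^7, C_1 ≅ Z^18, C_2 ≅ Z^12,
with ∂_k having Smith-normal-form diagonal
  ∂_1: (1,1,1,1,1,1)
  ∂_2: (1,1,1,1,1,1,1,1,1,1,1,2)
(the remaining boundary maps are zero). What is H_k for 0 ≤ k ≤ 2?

H_0 ≅ Z,  H_1 ≅ Z/2,  H_2 = 0.

H_0: b_0 = 7 − 0 − 6 = 1; torsion from ∂_1 factors > 1: none. So H_0 ≅ Z.
H_1: b_1 = 18 − 6 − 12 = 0; torsion from ∂_2 factors > 1: [2]. So H_1 ≅ Z/2.
H_2: b_2 = 12 − 12 − 0 = 0; torsion from ∂_3 factors > 1: none. So H_2 ≅ 0.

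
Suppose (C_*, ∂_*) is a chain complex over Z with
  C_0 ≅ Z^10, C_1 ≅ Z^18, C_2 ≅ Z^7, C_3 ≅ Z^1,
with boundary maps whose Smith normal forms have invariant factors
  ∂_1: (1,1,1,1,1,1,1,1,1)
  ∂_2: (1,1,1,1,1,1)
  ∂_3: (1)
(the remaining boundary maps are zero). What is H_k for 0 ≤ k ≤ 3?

H_0 = Z,  H_1 = Z^3,  H_2 = 0,  H_3 = 0.

H_0: b_0 = 10 − 0 − 9 = 1; torsion from ∂_1 factors > 1: none. So H_0 = Z.
H_1: b_1 = 18 − 9 − 6 = 3; torsion from ∂_2 factors > 1: none. So H_1 = Z^3.
H_2: b_2 = 7 − 6 − 1 = 0; torsion from ∂_3 factors > 1: none. So H_2 = 0.
H_3: b_3 = 1 − 1 − 0 = 0; torsion from ∂_4 factors > 1: none. So H_3 = 0.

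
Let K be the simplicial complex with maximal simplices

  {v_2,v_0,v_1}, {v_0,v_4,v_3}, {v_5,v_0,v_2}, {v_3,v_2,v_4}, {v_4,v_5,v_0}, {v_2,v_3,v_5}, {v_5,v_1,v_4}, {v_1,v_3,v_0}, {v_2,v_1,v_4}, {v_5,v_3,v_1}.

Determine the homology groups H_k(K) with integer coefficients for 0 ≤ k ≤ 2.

H_0 ≅ Z,  H_1 ≅ Z/2,  H_2 = 0.

Order the vertices as v_0 < v_1 < v_2 < v_3 < v_4 < v_5. Listing each simplex with vertices in this order, K has dimension 2 with simplices:

  0-simplices (6): [v_0], [v_1], [v_2], [v_3], [v_4], [v_5]
  1-simplices (15): (15 of them)
  2-simplices (10): [v_0,v_1,v_2], [v_0,v_1,v_3], [v_0,v_2,v_5], [v_0,v_3,v_4], [v_0,v_4,v_5], [v_1,v_2,v_4], [v_1,v_3,v_5], [v_1,v_4,v_5], [v_2,v_3,v_4], [v_2,v_3,v_5]

Hence C_0 ≅ Z^6, C_1 ≅ Z^15, C_2 ≅ Z^10.

Boundary ∂_1: C_1 → C_0 sends each edge [p,q] (with p < q) to q − p.
The 6×15 boundary matrix has rank 5 and Smith normal form diag(1,1,1,1,1).

∂_2: C_2 → C_1 sends each 2-simplex [p,q,r] to [q,r] − [p,r] + [p,q]. For instance
  ∂[v_1,v_3,v_5] = [v_3,v_5] − [v_1,v_5] + [v_1,v_3],
  ∂[v_1,v_2,v_4] = [v_2,v_4] − [v_1,v_4] + [v_1,v_2].
As a 15×10 matrix over Z this has rank 10, with invariant factors (1,1,1,1,1,1,1,1,1,2).

From H_k ≅ ker(∂_k) / im(∂_{k+1}) we obtain:

  H_0: rank C_0 − rank ∂_1 = 6 − 5 = 1, and the invariant factors of ∂_1 are all 1, so H_0 = Z.
  H_1: rank ker ∂_1 − rank ∂_2 = (15 − 5) − 10 = 0, and ∂_2 has invariant factor 2 > 1, so H_1 = Z/2.
  H_2: rank ker ∂_2 − rank ∂_3 = (10 − 10) − 0 = 0, and there is no ∂_3, so H_2 = 0.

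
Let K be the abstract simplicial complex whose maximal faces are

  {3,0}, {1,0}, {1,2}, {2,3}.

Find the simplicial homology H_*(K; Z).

Take the total order 0 < 1 < 2 < 3 on the vertex set. Then K (dimension 1) consists of the simplices:

  0-simplices (4): [0], [1], [2], [3]
  1-simplices (4): [0,1], [0,3], [1,2], [2,3]

giving chain groups C_0 ≅ Z^4, C_1 ≅ Z^4.

∂_1: C_1 → C_0 is given by ∂[p,q] = [q] − [p]. For instance
  ∂[0,1] = [1] − [0].
The resulting 4×4 matrix has rank 3, and its Smith normal form has invariant factors (1,1,1).

From H_k ≅ ker(∂_k) / im(∂_{k+1}) we obtain:

  H_0: rank C_0 − rank ∂_1 = 4 − 3 = 1, and the invariant factors of ∂_1 are all 1, so H_0 = Z.
  H_1: rank ker ∂_1 − rank ∂_2 = (4 − 3) − 0 = 1, and there is no ∂_2, so H_1 = Z.

H_0 = Z,  H_1 = Z.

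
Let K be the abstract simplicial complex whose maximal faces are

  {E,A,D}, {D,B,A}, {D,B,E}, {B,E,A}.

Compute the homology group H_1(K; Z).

Order the vertices as A < B < D < E. Listing each simplex with vertices in this order, K has dimension 2 with simplices:

  0-simplices (4): A, B, D, E
  1-simplices (6): AB, AD, AE, BD, BE, DE
  2-simplices (4): ABD, ABE, ADE, BDE

giving chain groups C_0 ≅ Z^4, C_1 ≅ Z^6, C_2 ≅ Z^4.

Boundary ∂_1: C_1 → C_0 sends each edge [p,q] (with p < q) to q − p. For instance
  ∂BD = D − B.
As a 4×6 matrix over Z this has rank 3, with invariant factors (1,1,1).

∂_2: C_2 → C_1 acts by ∂[p,q,r] = [q,r] − [p,r] + [p,q]. For instance
  ∂ADE = DE − AE + AD,
  ∂ABD = BD − AD + AB.
The resulting 6×4 matrix has rank 3, and its Smith normal form has invariant factors (1,1,1).

From H_k ≅ ker(∂_k) / im(∂_{k+1}) we obtain:

  H_1: rank ker ∂_1 − rank ∂_2 = (6 − 3) − 3 = 0, and the invariant factors of ∂_2 are all 1, so H_1 = 0.

H_1 ≅ 0.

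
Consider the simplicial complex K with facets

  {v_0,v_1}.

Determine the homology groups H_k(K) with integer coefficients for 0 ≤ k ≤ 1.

H_0 ≅ Z,  H_1 = 0.

Take the total order v_0 < v_1 on the vertex set. Then K (dimension 1) consists of the simplices:

  0-simplices (2): [v_0], [v_1]
  1-simplices (1): [v_0,v_1]

Hence C_0 ≅ Z^2, C_1 ≅ Z^1.

The boundary map ∂_1: C_1 → C_0 maps an edge to its endpoints' difference, ∂[p,q] = q − p.
The resulting 2×1 matrix has rank 1, and its Smith normal form has invariant factors (1).

Now H_k = ker ∂_k / im ∂_{k+1}, so:

  H_0: rank C_0 − rank ∂_1 = 2 − 1 = 1, and the invariant factors of ∂_1 are all 1, so H_0 = Z.
  H_1: rank ker ∂_1 − rank ∂_2 = (1 − 1) − 0 = 0, and there is no ∂_2, so H_1 = 0.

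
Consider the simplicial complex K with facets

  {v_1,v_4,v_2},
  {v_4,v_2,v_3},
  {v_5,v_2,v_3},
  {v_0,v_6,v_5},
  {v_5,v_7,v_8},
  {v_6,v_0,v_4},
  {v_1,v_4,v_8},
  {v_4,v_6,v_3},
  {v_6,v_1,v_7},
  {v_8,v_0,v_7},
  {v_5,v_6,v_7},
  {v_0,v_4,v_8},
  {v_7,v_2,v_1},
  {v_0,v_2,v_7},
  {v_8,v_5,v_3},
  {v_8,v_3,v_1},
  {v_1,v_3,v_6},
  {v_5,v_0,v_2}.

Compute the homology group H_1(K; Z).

Order the vertices as v_0 < v_1 < v_2 < v_3 < v_4 < v_5 < v_6 < v_7 < v_8. Listing each simplex with vertices in this order, K has dimension 2 with simplices:

  0-simplices (9): [v_0], [v_1], [v_2], [v_3], [v_4], [v_5], [v_6], [v_7], [v_8]
  1-simplices (27): (27 of them)
  2-simplices (18): (18 of them)

so the chain groups are C_0 ≅ Z^9, C_1 ≅ Z^27, C_2 ≅ Z^18.

∂_1: C_1 → C_0 sends each edge [p,q] (with p < q) to q − p.
The 9×27 boundary matrix has rank 8 and Smith normal form diag(1,1,1,1,1,1,1,1).

∂_2: C_2 → C_1 sends each 2-simplex [p,q,r] to [q,r] − [p,r] + [p,q]. For instance
  ∂[v_1,v_2,v_4] = [v_2,v_4] − [v_1,v_4] + [v_1,v_2],
  ∂[v_0,v_4,v_6] = [v_4,v_6] − [v_0,v_6] + [v_0,v_4].
This gives a 27×18 integer matrix of rank 18; reducing to Smith normal form yields diagonal entries (1,1,1,1,1,1,1,1,1,1,1,1,1,1,1,1,1,2).

Reading off H_k = ker ∂_k / im ∂_{k+1}:

  H_1: rank ker ∂_1 − rank ∂_2 = (27 − 8) − 18 = 1, and ∂_2 has invariant factor 2 > 1, so H_1 = Z ⊕ Z/2.

(K is a triangulation of the Klein bottle.)

H_1 ≅ Z ⊕ Z/2.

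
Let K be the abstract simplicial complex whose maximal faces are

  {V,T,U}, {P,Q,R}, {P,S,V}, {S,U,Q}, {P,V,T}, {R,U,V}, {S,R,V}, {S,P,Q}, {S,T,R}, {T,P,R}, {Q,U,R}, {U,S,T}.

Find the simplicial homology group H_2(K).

Order the vertices as P < Q < R < S < T < U < V. Listing each simplex with vertices in this order, K has dimension 2 with simplices:

  0-simplices (7): P, Q, R, S, T, U, V
  1-simplices (18): PQ, PR, PS, PT, PV, QR, QS, QU, RS, RT, RU, RV, ST, SU, SV, TU, TV, UV
  2-simplices (12): PQR, PQS, PRT, PSV, PTV, QRU, QSU, RST, RSV, RUV, STU, TUV

so the chain groups are C_0 ≅ Z^7, C_1 ≅ Z^18, C_2 ≅ Z^12.

∂_1: C_1 → C_0 is given by ∂[p,q] = [q] − [p]. For instance
  ∂SU = U − S.
The resulting 7×18 matrix has rank 6, and its Smith normal form has invariant factors (1,1,1,1,1,1).

The boundary map ∂_2: C_2 → C_1 maps a triangle to the signed sum of its edges. For instance
  ∂PQS = QS − PS + PQ,
  ∂PQR = QR − PR + PQ.
The resulting 18×12 matrix has rank 12, and its Smith normal form has invariant factors (1,1,1,1,1,1,1,1,1,1,1,2).

Reading off H_k = ker ∂_k / im ∂_{k+1}:

  H_2: rank ker ∂_2 − rank ∂_3 = (12 − 12) − 0 = 0, and there is no ∂_3, so H_2 = 0.

H_2 = 0.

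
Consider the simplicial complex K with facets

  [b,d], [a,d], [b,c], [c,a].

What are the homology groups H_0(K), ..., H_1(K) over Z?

Order the vertices as a < b < c < d. Listing each simplex with vertices in this order, K has dimension 1 with simplices:

  0-simplices (4): a, b, c, d
  1-simplices (4): ac, ad, bc, bd

so the chain groups are C_0 ≅ Z^4, C_1 ≅ Z^4.

Boundary ∂_1: C_1 → C_0 is given by ∂[p,q] = [q] − [p]. For instance
  ∂bc = c − b.
The 4×4 boundary matrix has rank 3 and Smith normal form diag(1,1,1).

Reading off H_k = ker ∂_k / im ∂_{k+1}:

  H_0: rank C_0 − rank ∂_1 = 4 − 3 = 1, and the invariant factors of ∂_1 are all 1, so H_0 ≅ Z.
  H_1: rank ker ∂_1 − rank ∂_2 = (4 − 3) − 0 = 1, and there is no ∂_2, so H_1 ≅ Z.

As a check, the Euler characteristic is 4 − 4 = 0, which agrees with 1 − 1 = 0.

H_0 ≅ Z,  H_1 ≅ Z.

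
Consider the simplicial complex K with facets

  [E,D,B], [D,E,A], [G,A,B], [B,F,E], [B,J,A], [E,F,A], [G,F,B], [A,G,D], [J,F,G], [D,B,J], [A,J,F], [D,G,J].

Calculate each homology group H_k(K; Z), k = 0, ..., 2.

H_0 ≅ Z,  H_1 ≅ Z/2Z,  H_2 = 0.

Fix the vertex order A < B < D < E < F < G < J and write every simplex with vertices in increasing order. Then dim K = 2 and the simplices of K are:

  0-simplices (7): A, B, D, E, F, G, J
  1-simplices (18): AB, AD, AE, AF, AG, AJ, BD, BE, BF, BG, BJ, DE, DG, DJ, EF, FG, FJ, GJ
  2-simplices (12): ABG, ABJ, ADE, ADG, AEF, AFJ, BDE, BDJ, BEF, BFG, DGJ, FGJ

giving chain groups C_0 ≅ Z^7, C_1 ≅ Z^18, C_2 ≅ Z^12.

∂_1: C_1 → C_0 maps an edge to its endpoints' difference, ∂[p,q] = q − p.
The resulting 7×18 matrix has rank 6, and its Smith normal form has invariant factors (1,1,1,1,1,1).

∂_2: C_2 → C_1 sends each 2-simplex [p,q,r] to [q,r] − [p,r] + [p,q]. For instance
  ∂BDE = DE − BE + BD,
  ∂BFG = FG − BG + BF.
This gives a 18×12 integer matrix of rank 12; reducing to Smith normal form yields diagonal entries (1,1,1,1,1,1,1,1,1,1,1,2).

Computing H_k = (kernel of ∂_k) / (image of ∂_{k+1}):

  H_0: rank C_0 − rank ∂_1 = 7 − 6 = 1, and the invariant factors of ∂_1 are all 1, so H_0 = Z.
  H_1: rank ker ∂_1 − rank ∂_2 = (18 − 6) − 12 = 0, and ∂_2 has invariant factor 2 > 1, so H_1 = Z/2Z.
  H_2: rank ker ∂_2 − rank ∂_3 = (12 − 12) − 0 = 0, and there is no ∂_3, so H_2 = 0.

As a check, the Euler characteristic is 7 − 18 + 12 = 1, which agrees with 1 − 0 + 0 = 1.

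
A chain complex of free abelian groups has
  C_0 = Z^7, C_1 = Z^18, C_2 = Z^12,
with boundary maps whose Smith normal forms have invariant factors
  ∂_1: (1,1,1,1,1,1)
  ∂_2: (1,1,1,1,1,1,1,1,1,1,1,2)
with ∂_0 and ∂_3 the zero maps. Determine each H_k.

H_0 = Z,  H_1 = Z/2,  H_2 = 0.

H_0: b_0 = 7 − 0 − 6 = 1; torsion from ∂_1 factors > 1: none. So H_0 = Z.
H_1: b_1 = 18 − 6 − 12 = 0; torsion from ∂_2 factors > 1: [2]. So H_1 = Z/2.
H_2: b_2 = 12 − 12 − 0 = 0; torsion from ∂_3 factors > 1: none. So H_2 = 0.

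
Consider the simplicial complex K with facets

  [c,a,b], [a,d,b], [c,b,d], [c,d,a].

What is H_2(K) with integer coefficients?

Order the vertices as a < b < c < d. Listing each simplex with vertices in this order, K has dimension 2 with simplices:

  0-simplices (4): a, b, c, d
  1-simplices (6): ab, ac, ad, bc, bd, cd
  2-simplices (4): abc, abd, acd, bcd

giving chain groups C_0 ≅ Z^4, C_1 ≅ Z^6, C_2 ≅ Z^4.

∂_1: C_1 → C_0 sends each edge [p,q] (with p < q) to q − p.
The resulting 4×6 matrix has rank 3, and its Smith normal form has invariant factors (1,1,1).

∂_2: C_2 → C_1 sends each 2-simplex [p,q,r] to [q,r] − [p,r] + [p,q]. For instance
  ∂abc = bc − ac + ab,
  ∂abd = bd − ad + ab.
The resulting 6×4 matrix has rank 3, and its Smith normal form has invariant factors (1,1,1).

From H_k ≅ ker(∂_k) / im(∂_{k+1}) we obtain:

  H_2: rank ker ∂_2 − rank ∂_3 = (4 − 3) − 0 = 1, and there is no ∂_3, so H_2 = Z.

(K is a triangulation of the 2-sphere S^2.)

H_2 = Z.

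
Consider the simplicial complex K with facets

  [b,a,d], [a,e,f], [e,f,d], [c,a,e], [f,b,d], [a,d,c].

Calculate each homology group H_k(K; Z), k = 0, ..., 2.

We work with the vertex ordering a < b < c < d < e < f. The simplices of K, each written with vertices in increasing order, are:

  0-simplices (6): a, b, c, d, e, f
  1-simplices (12): ab, ac, ad, ae, af, bd, bf, cd, ce, de, df, ef
  2-simplices (6): abd, acd, ace, aef, bdf, def

giving chain groups C_0 ≅ Z^6, C_1 ≅ Z^12, C_2 ≅ Z^6.

The boundary map ∂_1: C_1 → C_0 maps an edge to its endpoints' difference, ∂[p,q] = q − p.
This gives a 6×12 integer matrix of rank 5; reducing to Smith normal form yields diagonal entries (1,1,1,1,1).

∂_2: C_2 → C_1 maps a triangle to the signed sum of its edges. For instance
  ∂def = ef − df + de,
  ∂acd = cd − ad + ac.
This gives a 12×6 integer matrix of rank 6; reducing to Smith normal form yields diagonal entries (1,1,1,1,1,1).

Computing H_k = (kernel of ∂_k) / (image of ∂_{k+1}):

  H_0: rank C_0 − rank ∂_1 = 6 − 5 = 1, and the invariant factors of ∂_1 are all 1, so H_0 ≅ Z.
  H_1: rank ker ∂_1 − rank ∂_2 = (12 − 5) − 6 = 1, and the invariant factors of ∂_2 are all 1, so H_1 ≅ Z.
  H_2: rank ker ∂_2 − rank ∂_3 = (6 − 6) − 0 = 0, and there is no ∂_3, so H_2 ≅ 0.

(K is a triangulation of the cylinder S^1 x I.)

H_0 ≅ Z,  H_1 ≅ Z,  H_2 = 0.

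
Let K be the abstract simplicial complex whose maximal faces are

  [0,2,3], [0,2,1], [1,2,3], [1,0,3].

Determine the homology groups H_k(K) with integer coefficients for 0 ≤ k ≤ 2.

Fix the vertex order 0 < 1 < 2 < 3 and write every simplex with vertices in increasing order. Then dim K = 2 and the simplices of K are:

  0-simplices (4): [0], [1], [2], [3]
  1-simplices (6): [0,1], [0,2], [0,3], [1,2], [1,3], [2,3]
  2-simplices (4): [0,1,2], [0,1,3], [0,2,3], [1,2,3]

so the chain groups are C_0 ≅ Z^4, C_1 ≅ Z^6, C_2 ≅ Z^4.

The boundary map ∂_1: C_1 → C_0 maps an edge to its endpoints' difference, ∂[p,q] = q − p.
The resulting 4×6 matrix has rank 3, and its Smith normal form has invariant factors (1,1,1).

The boundary map ∂_2: C_2 → C_1 maps a triangle to the signed sum of its edges. For instance
  ∂[0,1,2] = [1,2] − [0,2] + [0,1],
  ∂[1,2,3] = [2,3] − [1,3] + [1,2].
As a 6×4 matrix over Z this has rank 3, with invariant factors (1,1,1).

Now H_k = ker ∂_k / im ∂_{k+1}, so:

  H_0: rank C_0 − rank ∂_1 = 4 − 3 = 1, and the invariant factors of ∂_1 are all 1, so H_0 = Z.
  H_1: rank ker ∂_1 − rank ∂_2 = (6 − 3) − 3 = 0, and the invariant factors of ∂_2 are all 1, so H_1 = 0.
  H_2: rank ker ∂_2 − rank ∂_3 = (4 − 3) − 0 = 1, and there is no ∂_3, so H_2 = Z.

As a check, the Euler characteristic is 4 − 6 + 4 = 2, which agrees with 1 − 0 + 1 = 2.

H_0 = Z,  H_1 = 0,  H_2 = Z.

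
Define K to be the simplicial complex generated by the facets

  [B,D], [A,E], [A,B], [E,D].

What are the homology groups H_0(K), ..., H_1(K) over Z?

H_0 = Z,  H_1 = Z.

Take the total order A < B < D < E on the vertex set. Then K (dimension 1) consists of the simplices:

  0-simplices (4): A, B, D, E
  1-simplices (4): AB, AE, BD, DE

Hence C_0 ≅ Z^4, C_1 ≅ Z^4.

Boundary ∂_1: C_1 → C_0 sends each edge [p,q] (with p < q) to q − p. For instance
  ∂AB = B − A.
This gives a 4×4 integer matrix of rank 3; reducing to Smith normal form yields diagonal entries (1,1,1).

Computing H_k = (kernel of ∂_k) / (image of ∂_{k+1}):

  H_0: rank C_0 − rank ∂_1 = 4 − 3 = 1, and the invariant factors of ∂_1 are all 1, so H_0 = Z.
  H_1: rank ker ∂_1 − rank ∂_2 = (4 − 3) − 0 = 1, and there is no ∂_2, so H_1 = Z.

As a check, the Euler characteristic is 4 − 4 = 0, which agrees with 1 − 1 = 0.
(K is a triangulation of the circle S^1.)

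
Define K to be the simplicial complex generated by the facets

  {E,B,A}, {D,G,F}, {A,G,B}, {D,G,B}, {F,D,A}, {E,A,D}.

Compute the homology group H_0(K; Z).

Take the total order A < B < D < E < F < G on the vertex set. Then K (dimension 2) consists of the simplices:

  0-simplices (6): A, B, D, E, F, G
  1-simplices (12): AB, AD, AE, AF, AG, BD, BE, BG, DE, DF, DG, FG
  2-simplices (6): ABE, ABG, ADE, ADF, BDG, DFG

giving chain groups C_0 ≅ Z^6, C_1 ≅ Z^12, C_2 ≅ Z^6.

Boundary ∂_1: C_1 → C_0 sends each edge [p,q] (with p < q) to q − p.
This gives a 6×12 integer matrix of rank 5; reducing to Smith normal form yields diagonal entries (1,1,1,1,1).

∂_2: C_2 → C_1 sends each 2-simplex [p,q,r] to [q,r] − [p,r] + [p,q]. For instance
  ∂DFG = FG − DG + DF,
  ∂ABE = BE − AE + AB.
As a 12×6 matrix over Z this has rank 6, with invariant factors (1,1,1,1,1,1).

Computing H_k = (kernel of ∂_k) / (image of ∂_{k+1}):

  H_0: rank C_0 − rank ∂_1 = 6 − 5 = 1, and the invariant factors of ∂_1 are all 1, so H_0 ≅ Z.

(K is a triangulation of the cylinder S^1 x I.)

H_0 ≅ Z.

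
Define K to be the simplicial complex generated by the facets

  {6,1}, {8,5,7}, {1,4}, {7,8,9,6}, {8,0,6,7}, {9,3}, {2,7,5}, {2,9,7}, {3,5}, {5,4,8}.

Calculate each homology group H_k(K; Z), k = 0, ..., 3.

H_0 ≅ Z,  H_1 ≅ Z^2,  H_2 = 0,  H_3 = 0.

Take the total order 0 < 1 < 2 < 3 < 4 < 5 < 6 < 7 < 8 < 9 on the vertex set. Then K (dimension 3) consists of the simplices:

  0-simplices (10): [0], [1], [2], [3], [4], [5], [6], [7], [8], [9]
  1-simplices (20): [0,6], [0,7], [0,8], [1,4], [1,6], [2,5], [2,7], [2,9], [3,5], [3,9], [4,5], [4,8], [5,7], [5,8], [6,7], [6,8], [6,9], [7,8], [7,9], [8,9]
  2-simplices (11): [0,6,7], [0,6,8], [0,7,8], [2,5,7], [2,7,9], [4,5,8], [5,7,8], [6,7,8], [6,7,9], [6,8,9], [7,8,9]
  3-simplices (2): [0,6,7,8], [6,7,8,9]

so the chain groups are C_0 ≅ Z^10, C_1 ≅ Z^20, C_2 ≅ Z^11, C_3 ≅ Z^2.

Boundary ∂_1: C_1 → C_0 maps an edge to its endpoints' difference, ∂[p,q] = q − p. For instance
  ∂[2,7] = [7] − [2].
The resulting 10×20 matrix has rank 9, and its Smith normal form has invariant factors (1,1,1,1,1,1,1,1,1).

∂_2: C_2 → C_1 maps a triangle to the signed sum of its edges. For instance
  ∂[5,7,8] = [7,8] − [5,8] + [5,7],
  ∂[0,7,8] = [7,8] − [0,8] + [0,7].
As a 20×11 matrix over Z this has rank 9, with invariant factors (1,1,1,1,1,1,1,1,1).

The boundary map ∂_3: C_3 → C_2 sends each 3-simplex σ to the alternating sum Σ_i (−1)^i (σ with its i-th vertex removed). For instance
  ∂[0,6,7,8] = [6,7,8] − [0,7,8] + [0,6,8] − [0,6,7],
  ∂[6,7,8,9] = [7,8,9] − [6,8,9] + [6,7,9] − [6,7,8].
The 11×2 boundary matrix has rank 2 and Smith normal form diag(1,1).

From H_k ≅ ker(∂_k) / im(∂_{k+1}) we obtain:

  H_0: rank C_0 − rank ∂_1 = 10 − 9 = 1, and the invariant factors of ∂_1 are all 1, so H_0 ≅ Z.
  H_1: rank ker ∂_1 − rank ∂_2 = (20 − 9) − 9 = 2, and the invariant factors of ∂_2 are all 1, so H_1 ≅ Z^2.
  H_2: rank ker ∂_2 − rank ∂_3 = (11 − 9) − 2 = 0, and the invariant factors of ∂_3 are all 1, so H_2 ≅ 0.
  H_3: rank ker ∂_3 − rank ∂_4 = (2 − 2) − 0 = 0, and there is no ∂_4, so H_3 ≅ 0.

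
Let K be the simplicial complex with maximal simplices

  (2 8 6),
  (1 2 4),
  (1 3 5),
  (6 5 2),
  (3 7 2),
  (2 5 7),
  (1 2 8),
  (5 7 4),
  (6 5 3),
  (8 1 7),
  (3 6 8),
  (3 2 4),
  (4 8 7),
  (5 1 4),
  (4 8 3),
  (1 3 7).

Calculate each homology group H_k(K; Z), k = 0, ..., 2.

H_0 ≅ Z,  H_1 ≅ Z^2,  H_2 ≅ Z.

We work with the vertex ordering 1 < 2 < 3 < 4 < 5 < 6 < 7 < 8. The simplices of K, each written with vertices in increasing order, are:

  0-simplices (8): [1], [2], [3], [4], [5], [6], [7], [8]
  1-simplices (24): (24 of them)
  2-simplices (16): [1,2,4], [1,2,8], [1,3,5], [1,3,7], [1,4,5], [1,7,8], [2,3,4], [2,3,7], [2,5,6], [2,5,7], [2,6,8], [3,4,8], [3,5,6], [3,6,8], [4,5,7], [4,7,8]

giving chain groups C_0 ≅ Z^8, C_1 ≅ Z^24, C_2 ≅ Z^16.

Boundary ∂_1: C_1 → C_0 sends each edge [p,q] (with p < q) to q − p.
As a 8×24 matrix over Z this has rank 7, with invariant factors (1,1,1,1,1,1,1).

The boundary map ∂_2: C_2 → C_1 acts by ∂[p,q,r] = [q,r] − [p,r] + [p,q]. For instance
  ∂[1,2,4] = [2,4] − [1,4] + [1,2],
  ∂[2,3,7] = [3,7] − [2,7] + [2,3].
The 24×16 boundary matrix has rank 15 and Smith normal form diag(1,1,1,1,1,1,1,1,1,1,1,1,1,1,1).

Computing H_k = (kernel of ∂_k) / (image of ∂_{k+1}):

  H_0: rank C_0 − rank ∂_1 = 8 − 7 = 1, and the invariant factors of ∂_1 are all 1, so H_0 = Z.
  H_1: rank ker ∂_1 − rank ∂_2 = (24 − 7) − 15 = 2, and the invariant factors of ∂_2 are all 1, so H_1 = Z^2.
  H_2: rank ker ∂_2 − rank ∂_3 = (16 − 15) − 0 = 1, and there is no ∂_3, so H_2 = Z.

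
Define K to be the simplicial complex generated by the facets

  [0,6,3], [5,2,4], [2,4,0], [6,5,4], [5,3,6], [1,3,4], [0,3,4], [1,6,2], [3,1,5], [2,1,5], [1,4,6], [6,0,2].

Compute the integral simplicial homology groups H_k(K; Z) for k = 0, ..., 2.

K has 7 vertices, 18 edges, 12 triangles.
rank ∂_0 = 0, rank ∂_1 = 6 ⇒ b_0 = 7 − 0 − 6 = 1; all invariant factors of ∂_1 are 1 so no torsion. So H_0 = Z.
rank ∂_1 = 6, rank ∂_2 = 12 ⇒ b_1 = 18 − 6 − 12 = 0; ∂_2 has invariant factor(s) [2] giving torsion. So H_1 = Z/2.
rank ∂_2 = 12, rank ∂_3 = 0 ⇒ b_2 = 12 − 12 − 0 = 0. So H_2 = 0.

H_0 ≅ Z,  H_1 ≅ Z/2,  H_2 = 0.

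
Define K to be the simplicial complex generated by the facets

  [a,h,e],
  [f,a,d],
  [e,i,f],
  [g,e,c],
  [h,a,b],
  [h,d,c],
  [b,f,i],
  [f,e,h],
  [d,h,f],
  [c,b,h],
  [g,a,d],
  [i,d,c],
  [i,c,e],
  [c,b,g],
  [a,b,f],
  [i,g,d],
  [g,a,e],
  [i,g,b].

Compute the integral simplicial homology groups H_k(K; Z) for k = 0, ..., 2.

Order the vertices as a < b < c < d < e < f < g < h < i. Listing each simplex with vertices in this order, K has dimension 2 with simplices:

  0-simplices (9): a, b, c, d, e, f, g, h, i
  1-simplices (27): ab, ad, ae, af, ag, ah, bc, bf, bg, bh, bi, cd, ce, cg, ch, ci, df, dg, dh, di, ef, eg, eh, ei, fh, fi, gi
  2-simplices (18): abf, abh, adf, adg, aeg, aeh, bcg, bch, bfi, bgi, cdh, cdi, ceg, cei, dfh, dgi, efh, efi

so the chain groups are C_0 ≅ Z^9, C_1 ≅ Z^27, C_2 ≅ Z^18.

Boundary ∂_1: C_1 → C_0 sends each edge [p,q] (with p < q) to q − p.
The 9×27 boundary matrix has rank 8 and Smith normal form diag(1,1,1,1,1,1,1,1).

∂_2: C_2 → C_1 sends each 2-simplex [p,q,r] to [q,r] − [p,r] + [p,q]. For instance
  ∂dgi = gi − di + dg,
  ∂bfi = fi − bi + bf.
This gives a 27×18 integer matrix of rank 18; reducing to Smith normal form yields diagonal entries (1,1,1,1,1,1,1,1,1,1,1,1,1,1,1,1,1,2).

From H_k ≅ ker(∂_k) / im(∂_{k+1}) we obtain:

  H_0: rank C_0 − rank ∂_1 = 9 − 8 = 1, and the invariant factors of ∂_1 are all 1, so H_0 = Z.
  H_1: rank ker ∂_1 − rank ∂_2 = (27 − 8) − 18 = 1, and ∂_2 has invariant factor 2 > 1, so H_1 = Z ⊕ Z_2.
  H_2: rank ker ∂_2 − rank ∂_3 = (18 − 18) − 0 = 0, and there is no ∂_3, so H_2 = 0.

As a check, the Euler characteristic is 9 − 27 + 18 = 0, which agrees with 1 − 1 + 0 = 0.
(K is a triangulation of the Klein bottle.)

H_0 = Z,  H_1 = Z ⊕ Z_2,  H_2 = 0.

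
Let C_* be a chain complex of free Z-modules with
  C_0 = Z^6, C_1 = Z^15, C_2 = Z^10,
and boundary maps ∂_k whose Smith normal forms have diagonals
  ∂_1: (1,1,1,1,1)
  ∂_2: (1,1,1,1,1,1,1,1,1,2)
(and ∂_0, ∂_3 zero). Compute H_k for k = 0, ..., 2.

H_0 = Z,  H_1 = Z/2,  H_2 = 0.

H_0: b_0 = 6 − 0 − 5 = 1; torsion from ∂_1 factors > 1: none. So H_0 = Z.
H_1: b_1 = 15 − 5 − 10 = 0; torsion from ∂_2 factors > 1: [2]. So H_1 = Z/2.
H_2: b_2 = 10 − 10 − 0 = 0; torsion from ∂_3 factors > 1: none. So H_2 = 0.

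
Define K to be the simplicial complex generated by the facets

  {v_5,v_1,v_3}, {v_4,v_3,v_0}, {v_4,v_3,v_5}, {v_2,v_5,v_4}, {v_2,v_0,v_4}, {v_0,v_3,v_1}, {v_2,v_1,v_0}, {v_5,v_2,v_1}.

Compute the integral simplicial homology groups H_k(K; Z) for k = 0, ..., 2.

Take the total order v_0 < v_1 < v_2 < v_3 < v_4 < v_5 on the vertex set. Then K (dimension 2) consists of the simplices:

  0-simplices (6): [v_0], [v_1], [v_2], [v_3], [v_4], [v_5]
  1-simplices (12): [v_0,v_1], [v_0,v_2], [v_0,v_3], [v_0,v_4], [v_1,v_2], [v_1,v_3], [v_1,v_5], [v_2,v_4], [v_2,v_5], [v_3,v_4], [v_3,v_5], [v_4,v_5]
  2-simplices (8): [v_0,v_1,v_2], [v_0,v_1,v_3], [v_0,v_2,v_4], [v_0,v_3,v_4], [v_1,v_2,v_5], [v_1,v_3,v_5], [v_2,v_4,v_5], [v_3,v_4,v_5]

giving chain groups C_0 ≅ Z^6, C_1 ≅ Z^12, C_2 ≅ Z^8.

The boundary map ∂_1: C_1 → C_0 sends each edge [p,q] (with p < q) to q − p.
This gives a 6×12 integer matrix of rank 5; reducing to Smith normal form yields diagonal entries (1,1,1,1,1).

∂_2: C_2 → C_1 sends each 2-simplex [p,q,r] to [q,r] − [p,r] + [p,q]. For instance
  ∂[v_0,v_1,v_2] = [v_1,v_2] − [v_0,v_2] + [v_0,v_1],
  ∂[v_0,v_3,v_4] = [v_3,v_4] − [v_0,v_4] + [v_0,v_3].
The resulting 12×8 matrix has rank 7, and its Smith normal form has invariant factors (1,1,1,1,1,1,1).

From H_k ≅ ker(∂_k) / im(∂_{k+1}) we obtain:

  H_0: rank C_0 − rank ∂_1 = 6 − 5 = 1, and the invariant factors of ∂_1 are all 1, so H_0 = Z.
  H_1: rank ker ∂_1 − rank ∂_2 = (12 − 5) − 7 = 0, and the invariant factors of ∂_2 are all 1, so H_1 = 0.
  H_2: rank ker ∂_2 − rank ∂_3 = (8 − 7) − 0 = 1, and there is no ∂_3, so H_2 = Z.

(K is a triangulation of the 2-sphere S^2.)

H_0 = Z,  H_1 = 0,  H_2 = Z.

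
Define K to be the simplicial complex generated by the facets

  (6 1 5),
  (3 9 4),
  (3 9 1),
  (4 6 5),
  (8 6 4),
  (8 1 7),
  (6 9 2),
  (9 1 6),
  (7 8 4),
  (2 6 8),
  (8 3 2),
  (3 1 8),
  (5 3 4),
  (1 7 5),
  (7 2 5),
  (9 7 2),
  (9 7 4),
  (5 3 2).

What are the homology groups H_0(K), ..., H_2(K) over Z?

H_0 ≅ Z,  H_1 ≅ Z^2,  H_2 ≅ Z.

We work with the vertex ordering 1 < 2 < 3 < 4 < 5 < 6 < 7 < 8 < 9. The simplices of K, each written with vertices in increasing order, are:

  0-simplices (9): [1], [2], [3], [4], [5], [6], [7], [8], [9]
  1-simplices (27): (27 of them)
  2-simplices (18): [1,3,8], [1,3,9], [1,5,6], [1,5,7], [1,6,9], [1,7,8], [2,3,5], [2,3,8], [2,5,7], [2,6,8], [2,6,9], [2,7,9], [3,4,5], [3,4,9], [4,5,6], [4,6,8], [4,7,8], [4,7,9]

giving chain groups C_0 ≅ Z^9, C_1 ≅ Z^27, C_2 ≅ Z^18.

∂_1: C_1 → C_0 is given by ∂[p,q] = [q] − [p]. For instance
  ∂[4,7] = [7] − [4].
The 9×27 boundary matrix has rank 8 and Smith normal form diag(1,1,1,1,1,1,1,1).

The boundary map ∂_2: C_2 → C_1 sends each 2-simplex [p,q,r] to [q,r] − [p,r] + [p,q]. For instance
  ∂[2,5,7] = [5,7] − [2,7] + [2,5],
  ∂[2,6,8] = [6,8] − [2,8] + [2,6].
As a 27×18 matrix over Z this has rank 17, with invariant factors (1,1,1,1,1,1,1,1,1,1,1,1,1,1,1,1,1).

Computing H_k = (kernel of ∂_k) / (image of ∂_{k+1}):

  H_0: rank C_0 − rank ∂_1 = 9 − 8 = 1, and the invariant factors of ∂_1 are all 1, so H_0 ≅ Z.
  H_1: rank ker ∂_1 − rank ∂_2 = (27 − 8) − 17 = 2, and the invariant factors of ∂_2 are all 1, so H_1 ≅ Z^2.
  H_2: rank ker ∂_2 − rank ∂_3 = (18 − 17) − 0 = 1, and there is no ∂_3, so H_2 ≅ Z.

As a check, the Euler characteristic is 9 − 27 + 18 = 0, which agrees with 1 − 2 + 1 = 0.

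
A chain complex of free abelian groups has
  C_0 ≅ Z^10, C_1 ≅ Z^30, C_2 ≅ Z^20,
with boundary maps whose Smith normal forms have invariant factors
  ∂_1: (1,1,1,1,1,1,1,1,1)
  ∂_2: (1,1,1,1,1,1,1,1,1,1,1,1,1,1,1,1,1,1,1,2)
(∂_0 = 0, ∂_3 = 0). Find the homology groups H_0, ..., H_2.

H_0 ≅ Z,  H_1 ≅ Z ⊕ Z/2Z,  H_2 = 0.

H_0: b_0 = 10 − 0 − 9 = 1; torsion from ∂_1 factors > 1: none. So H_0 ≅ Z.
H_1: b_1 = 30 − 9 − 20 = 1; torsion from ∂_2 factors > 1: [2]. So H_1 ≅ Z ⊕ Z/2Z.
H_2: b_2 = 20 − 20 − 0 = 0; torsion from ∂_3 factors > 1: none. So H_2 ≅ 0.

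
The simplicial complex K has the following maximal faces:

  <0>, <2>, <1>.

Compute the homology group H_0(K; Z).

K has 3 vertices.
rank ∂_0 = 0, rank ∂_1 = 0 ⇒ b_0 = 3 − 0 − 0 = 3. So H_0 = Z^3.

H_0 = Z^3.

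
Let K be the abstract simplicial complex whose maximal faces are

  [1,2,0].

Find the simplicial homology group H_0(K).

H_0 ≅ Z.

Order the vertices as 0 < 1 < 2. Listing each simplex with vertices in this order, K has dimension 2 with simplices:

  0-simplices (3): [0], [1], [2]
  1-simplices (3): [0,1], [0,2], [1,2]
  2-simplices (1): [0,1,2]

so the chain groups are C_0 ≅ Z^3, C_1 ≅ Z^3, C_2 ≅ Z^1.

The boundary map ∂_1: C_1 → C_0 is given by ∂[p,q] = [q] − [p]. For instance
  ∂[1,2] = [2] − [1].
The 3×3 boundary matrix has rank 2 and Smith normal form diag(1,1).

∂_2: C_2 → C_1 sends each 2-simplex [p,q,r] to [q,r] − [p,r] + [p,q]. For instance
  ∂[0,1,2] = [1,2] − [0,2] + [0,1].
As a 3×1 matrix over Z this has rank 1, with invariant factors (1).

From H_k ≅ ker(∂_k) / im(∂_{k+1}) we obtain:

  H_0: rank C_0 − rank ∂_1 = 3 − 2 = 1, and the invariant factors of ∂_1 are all 1, so H_0 = Z.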